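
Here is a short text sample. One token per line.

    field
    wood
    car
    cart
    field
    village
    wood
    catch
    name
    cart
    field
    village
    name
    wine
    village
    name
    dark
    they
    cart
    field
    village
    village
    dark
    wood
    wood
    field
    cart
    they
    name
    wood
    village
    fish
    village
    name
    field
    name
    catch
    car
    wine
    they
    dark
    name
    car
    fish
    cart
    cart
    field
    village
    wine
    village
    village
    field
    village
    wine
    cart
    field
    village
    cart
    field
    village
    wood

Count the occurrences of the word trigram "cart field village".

6

Scanning the 59 overlapping trigram windows for "cart field village":
  position 4–6: cart field village
  position 10–12: cart field village
  position 19–21: cart field village
  position 46–48: cart field village
  position 55–57: cart field village
  position 58–60: cart field village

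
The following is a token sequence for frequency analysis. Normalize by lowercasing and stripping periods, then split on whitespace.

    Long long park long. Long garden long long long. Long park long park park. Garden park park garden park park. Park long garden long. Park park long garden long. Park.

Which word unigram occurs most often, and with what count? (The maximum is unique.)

"long", 13 times

Unigram frequencies (highest first):
  long: 13
  park: 12
  garden: 5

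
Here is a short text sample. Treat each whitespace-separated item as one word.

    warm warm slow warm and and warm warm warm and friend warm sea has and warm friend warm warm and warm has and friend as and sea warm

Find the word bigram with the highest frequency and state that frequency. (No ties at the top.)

Bigram frequencies (highest first):
  warm warm: 4
  warm and: 3
  and warm: 3
  and friend: 2
  friend warm: 2
  has and: 2
  … (11 more, each ≤ 1)

"warm warm", 4 times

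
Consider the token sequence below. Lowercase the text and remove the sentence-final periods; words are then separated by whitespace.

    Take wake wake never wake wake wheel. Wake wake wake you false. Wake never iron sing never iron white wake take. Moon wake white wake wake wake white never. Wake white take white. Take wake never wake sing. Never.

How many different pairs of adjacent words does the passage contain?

39 tokens → 38 bigram windows in total.
Repeated bigrams (each contributes count−1 duplicates):
  wake wake: 6
  never wake: 3
  wake never: 3
  wake white: 3
  never iron: 2
  sing never: 2
  take wake: 2
  white take: 2
  … (1 more repeated)
16 duplicate windows → 38 − 16 = 22 distinct.

22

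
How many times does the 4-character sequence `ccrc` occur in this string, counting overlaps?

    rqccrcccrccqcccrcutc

Sliding a length-4 window over the 20 characters (17 positions):
  position 3–6: ccrc
  position 7–10: ccrc
  position 14–17: ccrc

3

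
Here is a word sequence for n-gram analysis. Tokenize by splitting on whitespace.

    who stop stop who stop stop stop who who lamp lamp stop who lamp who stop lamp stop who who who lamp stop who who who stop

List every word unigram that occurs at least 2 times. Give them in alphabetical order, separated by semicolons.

Unigram counts meeting the condition (at least 2 times):
  lamp: 5
  stop: 10
  who: 12

lamp; stop; who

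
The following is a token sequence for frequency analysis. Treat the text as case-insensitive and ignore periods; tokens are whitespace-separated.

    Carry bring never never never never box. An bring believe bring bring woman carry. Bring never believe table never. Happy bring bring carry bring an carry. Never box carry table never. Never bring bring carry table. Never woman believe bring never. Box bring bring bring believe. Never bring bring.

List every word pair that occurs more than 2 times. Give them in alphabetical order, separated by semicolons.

Bigram counts meeting the condition (more than 2 times):
  bring bring: 6
  bring never: 3
  carry bring: 3
  never box: 3
  never never: 4
  table never: 3

bring bring; bring never; carry bring; never box; never never; table never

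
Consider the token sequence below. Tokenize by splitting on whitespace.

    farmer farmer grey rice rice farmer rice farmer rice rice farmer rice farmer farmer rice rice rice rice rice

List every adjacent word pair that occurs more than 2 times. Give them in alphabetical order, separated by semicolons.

farmer rice; rice farmer; rice rice

Bigram counts meeting the condition (more than 2 times):
  farmer rice: 4
  rice farmer: 4
  rice rice: 6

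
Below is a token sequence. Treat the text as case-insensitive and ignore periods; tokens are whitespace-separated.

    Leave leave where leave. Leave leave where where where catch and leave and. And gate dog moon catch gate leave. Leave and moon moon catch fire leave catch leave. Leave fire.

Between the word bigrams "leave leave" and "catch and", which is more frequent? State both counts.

"leave leave": 5 occurrences
"catch and": 1 occurrence

"leave leave" (5 vs 1)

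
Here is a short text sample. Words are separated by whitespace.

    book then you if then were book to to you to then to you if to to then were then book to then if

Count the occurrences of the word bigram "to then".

Scanning the 23 overlapping bigram windows for "to then":
  position 11–12: to then
  position 17–18: to then
  position 22–23: to then

3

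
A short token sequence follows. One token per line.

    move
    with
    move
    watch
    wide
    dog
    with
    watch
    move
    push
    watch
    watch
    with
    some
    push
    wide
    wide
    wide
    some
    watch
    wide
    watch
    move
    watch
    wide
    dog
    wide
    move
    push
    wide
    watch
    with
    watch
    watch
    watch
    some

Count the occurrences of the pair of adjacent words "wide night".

Scanning the 35 overlapping bigram windows for "wide night":
  (none found)

0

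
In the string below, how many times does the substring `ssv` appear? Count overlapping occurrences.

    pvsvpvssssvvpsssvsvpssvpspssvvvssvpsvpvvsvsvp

5

Sliding a length-3 window over the 45 characters (43 positions):
  position 9–11: ssv
  position 15–17: ssv
  position 21–23: ssv
  position 27–29: ssv
  position 32–34: ssv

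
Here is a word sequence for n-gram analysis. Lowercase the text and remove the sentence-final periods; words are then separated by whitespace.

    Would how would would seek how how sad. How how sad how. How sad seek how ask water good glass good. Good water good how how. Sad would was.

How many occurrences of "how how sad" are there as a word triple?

Scanning the 27 overlapping trigram windows for "how how sad":
  position 6–8: how how sad
  position 9–11: how how sad
  position 12–14: how how sad
  position 25–27: how how sad

4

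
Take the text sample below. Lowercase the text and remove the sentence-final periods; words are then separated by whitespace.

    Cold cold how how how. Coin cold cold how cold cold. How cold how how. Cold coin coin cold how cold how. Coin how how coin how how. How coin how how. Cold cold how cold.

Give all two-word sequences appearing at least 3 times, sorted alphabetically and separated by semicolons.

Bigram counts meeting the condition (at least 3 times):
  coin how: 3
  cold cold: 4
  cold how: 7
  how coin: 4
  how cold: 6
  how how: 7

coin how; cold cold; cold how; how coin; how cold; how how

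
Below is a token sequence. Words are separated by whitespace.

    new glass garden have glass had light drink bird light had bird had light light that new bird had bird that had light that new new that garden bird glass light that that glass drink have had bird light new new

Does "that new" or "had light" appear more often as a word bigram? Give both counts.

"that new": 2 occurrences
"had light": 3 occurrences

"had light" (3 vs 2)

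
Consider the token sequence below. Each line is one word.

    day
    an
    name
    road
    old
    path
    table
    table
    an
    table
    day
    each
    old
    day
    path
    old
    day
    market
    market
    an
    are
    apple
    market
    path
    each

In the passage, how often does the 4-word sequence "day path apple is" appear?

0

Scanning the 22 overlapping 4-gram windows for "day path apple is":
  (none found)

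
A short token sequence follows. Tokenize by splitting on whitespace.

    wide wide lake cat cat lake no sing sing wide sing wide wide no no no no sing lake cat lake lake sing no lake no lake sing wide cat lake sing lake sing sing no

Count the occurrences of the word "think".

0

Scanning the 36 tokens for "think":
  (none found)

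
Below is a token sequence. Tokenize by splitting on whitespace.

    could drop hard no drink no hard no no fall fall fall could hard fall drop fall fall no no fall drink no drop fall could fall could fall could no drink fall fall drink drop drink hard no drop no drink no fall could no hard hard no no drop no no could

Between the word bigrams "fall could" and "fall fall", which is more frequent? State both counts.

"fall could" (5 vs 4)

"fall could": 5 occurrences
"fall fall": 4 occurrences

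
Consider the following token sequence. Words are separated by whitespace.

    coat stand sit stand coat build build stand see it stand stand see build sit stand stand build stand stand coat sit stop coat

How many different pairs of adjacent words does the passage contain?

24 tokens → 23 bigram windows in total.
Repeated bigrams (each contributes count−1 duplicates):
  stand stand: 3
  build stand: 2
  sit stand: 2
  stand coat: 2
  stand see: 2
6 duplicate windows → 23 − 6 = 17 distinct.

17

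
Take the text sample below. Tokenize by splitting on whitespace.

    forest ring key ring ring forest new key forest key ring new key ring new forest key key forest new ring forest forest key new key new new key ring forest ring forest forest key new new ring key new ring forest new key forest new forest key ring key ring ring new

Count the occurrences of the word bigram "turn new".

Scanning the 52 overlapping bigram windows for "turn new":
  (none found)

0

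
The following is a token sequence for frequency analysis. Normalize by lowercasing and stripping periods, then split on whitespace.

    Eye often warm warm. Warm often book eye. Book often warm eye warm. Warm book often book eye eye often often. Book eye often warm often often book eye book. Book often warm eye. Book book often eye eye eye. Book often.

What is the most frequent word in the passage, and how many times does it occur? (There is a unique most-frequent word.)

Unigram frequencies (highest first):
  often: 12
  eye: 11
  book: 11
  warm: 8

"often", 12 times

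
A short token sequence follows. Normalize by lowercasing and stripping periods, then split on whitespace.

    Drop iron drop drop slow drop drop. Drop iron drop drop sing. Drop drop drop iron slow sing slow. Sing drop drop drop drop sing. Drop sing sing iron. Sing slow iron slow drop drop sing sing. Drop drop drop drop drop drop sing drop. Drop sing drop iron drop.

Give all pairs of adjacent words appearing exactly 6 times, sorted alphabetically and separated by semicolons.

drop sing; sing drop

Bigram counts meeting the condition (exactly 6 times):
  drop sing: 6
  sing drop: 6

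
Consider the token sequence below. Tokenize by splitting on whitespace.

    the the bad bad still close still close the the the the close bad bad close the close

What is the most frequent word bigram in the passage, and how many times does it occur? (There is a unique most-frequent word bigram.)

"the the", 4 times

Bigram frequencies (highest first):
  the the: 4
  bad bad: 2
  still close: 2
  close the: 2
  the close: 2
  the bad: 1
  … (4 more, each ≤ 1)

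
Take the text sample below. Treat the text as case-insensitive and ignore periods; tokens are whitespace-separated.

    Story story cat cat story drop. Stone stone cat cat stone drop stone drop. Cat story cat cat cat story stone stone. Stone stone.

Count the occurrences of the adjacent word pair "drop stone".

2

Scanning the 23 overlapping bigram windows for "drop stone":
  position 6–7: drop stone
  position 12–13: drop stone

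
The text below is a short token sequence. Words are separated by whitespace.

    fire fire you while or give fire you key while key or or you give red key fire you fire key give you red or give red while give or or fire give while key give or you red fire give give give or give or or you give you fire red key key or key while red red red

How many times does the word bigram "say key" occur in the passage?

0

Scanning the 59 overlapping bigram windows for "say key":
  (none found)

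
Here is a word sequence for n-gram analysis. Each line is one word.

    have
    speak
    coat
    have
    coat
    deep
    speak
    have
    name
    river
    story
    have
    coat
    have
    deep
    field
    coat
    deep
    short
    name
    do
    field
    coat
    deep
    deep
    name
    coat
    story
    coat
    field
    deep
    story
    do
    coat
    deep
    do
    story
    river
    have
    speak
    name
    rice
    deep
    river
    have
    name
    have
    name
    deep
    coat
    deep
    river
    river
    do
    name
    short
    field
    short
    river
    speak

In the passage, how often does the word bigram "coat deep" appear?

5

Scanning the 59 overlapping bigram windows for "coat deep":
  position 5–6: coat deep
  position 17–18: coat deep
  position 23–24: coat deep
  position 34–35: coat deep
  position 50–51: coat deep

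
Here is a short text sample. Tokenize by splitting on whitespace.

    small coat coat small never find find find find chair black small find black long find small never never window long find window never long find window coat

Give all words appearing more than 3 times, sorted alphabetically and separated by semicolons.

find; never; small

Unigram counts meeting the condition (more than 3 times):
  find: 8
  never: 4
  small: 4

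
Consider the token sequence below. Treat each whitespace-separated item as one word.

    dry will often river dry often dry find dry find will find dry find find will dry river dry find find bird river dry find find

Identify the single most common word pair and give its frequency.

"dry find", 5 times

Bigram frequencies (highest first):
  dry find: 5
  river dry: 3
  find find: 3
  find dry: 2
  find will: 2
  dry will: 1
  … (9 more, each ≤ 1)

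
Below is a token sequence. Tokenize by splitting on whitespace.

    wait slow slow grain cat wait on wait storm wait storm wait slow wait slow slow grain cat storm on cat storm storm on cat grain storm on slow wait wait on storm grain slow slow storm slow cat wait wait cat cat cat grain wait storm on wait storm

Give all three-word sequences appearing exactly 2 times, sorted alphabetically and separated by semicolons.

Trigram counts meeting the condition (exactly 2 times):
  on wait storm: 2
  slow grain cat: 2
  slow slow grain: 2
  storm on cat: 2
  wait slow slow: 2
  wait storm wait: 2

on wait storm; slow grain cat; slow slow grain; storm on cat; wait slow slow; wait storm wait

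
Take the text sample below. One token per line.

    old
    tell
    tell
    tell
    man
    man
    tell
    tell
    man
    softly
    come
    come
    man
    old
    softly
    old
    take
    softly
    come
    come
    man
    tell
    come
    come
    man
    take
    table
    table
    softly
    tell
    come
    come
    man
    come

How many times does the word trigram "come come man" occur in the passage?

4

Scanning the 32 overlapping trigram windows for "come come man":
  position 11–13: come come man
  position 19–21: come come man
  position 23–25: come come man
  position 31–33: come come man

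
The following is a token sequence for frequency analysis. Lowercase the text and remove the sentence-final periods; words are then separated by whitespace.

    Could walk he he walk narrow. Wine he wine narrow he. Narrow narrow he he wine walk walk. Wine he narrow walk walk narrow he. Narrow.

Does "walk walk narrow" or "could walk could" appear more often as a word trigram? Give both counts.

"walk walk narrow": 1 occurrence
"could walk could": 0 occurrences

"walk walk narrow" (1 vs 0)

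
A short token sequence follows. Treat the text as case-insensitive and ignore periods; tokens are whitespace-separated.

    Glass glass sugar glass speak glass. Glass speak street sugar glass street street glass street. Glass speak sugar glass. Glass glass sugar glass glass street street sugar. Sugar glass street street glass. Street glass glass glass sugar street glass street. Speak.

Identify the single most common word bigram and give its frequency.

Bigram frequencies (highest first):
  glass glass: 7
  glass street: 6
  sugar glass: 5
  street glass: 5
  glass sugar: 3
  glass speak: 3
  … (8 more, each ≤ 3)

"glass glass", 7 times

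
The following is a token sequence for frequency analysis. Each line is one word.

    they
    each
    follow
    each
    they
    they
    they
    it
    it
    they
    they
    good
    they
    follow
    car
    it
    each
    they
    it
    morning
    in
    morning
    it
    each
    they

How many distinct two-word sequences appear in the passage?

25 tokens → 24 bigram windows in total.
Repeated bigrams (each contributes count−1 duplicates):
  each they: 3
  they they: 3
  it each: 2
  they it: 2
6 duplicate windows → 24 − 6 = 18 distinct.

18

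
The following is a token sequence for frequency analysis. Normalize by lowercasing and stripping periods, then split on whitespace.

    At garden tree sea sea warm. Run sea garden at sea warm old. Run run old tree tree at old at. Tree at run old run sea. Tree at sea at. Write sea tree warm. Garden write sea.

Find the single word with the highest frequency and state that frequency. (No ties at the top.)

Unigram frequencies (highest first):
  sea: 8
  at: 7
  tree: 6
  run: 5
  old: 4
  garden: 3
  … (2 more, each ≤ 3)

"sea", 8 times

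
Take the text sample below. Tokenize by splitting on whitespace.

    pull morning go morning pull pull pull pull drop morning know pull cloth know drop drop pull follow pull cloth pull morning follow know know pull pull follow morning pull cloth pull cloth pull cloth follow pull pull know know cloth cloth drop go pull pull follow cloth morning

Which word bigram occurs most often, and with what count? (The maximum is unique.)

"pull pull", 6 times

Bigram frequencies (highest first):
  pull pull: 6
  pull cloth: 5
  pull follow: 3
  cloth pull: 3
  pull morning: 2
  morning pull: 2
  … (24 more, each ≤ 2)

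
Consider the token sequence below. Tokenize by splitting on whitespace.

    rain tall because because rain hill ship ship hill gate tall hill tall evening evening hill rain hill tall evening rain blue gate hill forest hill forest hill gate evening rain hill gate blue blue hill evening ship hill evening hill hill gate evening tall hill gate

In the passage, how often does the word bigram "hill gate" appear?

5

Scanning the 46 overlapping bigram windows for "hill gate":
  position 9–10: hill gate
  position 28–29: hill gate
  position 32–33: hill gate
  position 42–43: hill gate
  position 46–47: hill gate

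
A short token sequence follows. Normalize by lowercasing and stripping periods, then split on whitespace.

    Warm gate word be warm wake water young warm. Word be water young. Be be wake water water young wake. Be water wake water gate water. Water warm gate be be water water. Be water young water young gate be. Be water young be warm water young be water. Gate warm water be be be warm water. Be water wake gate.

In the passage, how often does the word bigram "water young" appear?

7

Scanning the 60 overlapping bigram windows for "water young":
  position 7–8: water young
  position 12–13: water young
  position 18–19: water young
  position 35–36: water young
  position 37–38: water young
  position 42–43: water young
  position 46–47: water young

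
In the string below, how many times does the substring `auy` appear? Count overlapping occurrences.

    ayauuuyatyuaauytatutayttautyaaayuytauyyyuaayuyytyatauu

2

Sliding a length-3 window over the 54 characters (52 positions):
  position 13–15: auy
  position 36–38: auy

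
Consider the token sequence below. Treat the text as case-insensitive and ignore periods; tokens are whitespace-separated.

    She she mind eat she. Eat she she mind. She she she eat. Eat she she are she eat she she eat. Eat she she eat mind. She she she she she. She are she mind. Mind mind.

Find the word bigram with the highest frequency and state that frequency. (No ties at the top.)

"she she", 12 times

Bigram frequencies (highest first):
  she she: 12
  eat she: 5
  she eat: 5
  she mind: 3
  mind she: 2
  eat eat: 2
  … (5 more, each ≤ 2)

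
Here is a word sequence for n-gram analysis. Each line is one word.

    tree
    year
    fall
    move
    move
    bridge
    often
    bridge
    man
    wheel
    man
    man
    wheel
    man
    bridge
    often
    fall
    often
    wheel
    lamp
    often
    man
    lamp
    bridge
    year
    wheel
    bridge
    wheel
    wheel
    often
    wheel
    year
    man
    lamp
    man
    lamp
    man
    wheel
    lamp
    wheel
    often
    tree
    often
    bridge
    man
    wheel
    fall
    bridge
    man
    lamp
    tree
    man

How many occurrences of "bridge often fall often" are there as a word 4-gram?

1

Scanning the 49 overlapping 4-gram windows for "bridge often fall often":
  position 15–18: bridge often fall often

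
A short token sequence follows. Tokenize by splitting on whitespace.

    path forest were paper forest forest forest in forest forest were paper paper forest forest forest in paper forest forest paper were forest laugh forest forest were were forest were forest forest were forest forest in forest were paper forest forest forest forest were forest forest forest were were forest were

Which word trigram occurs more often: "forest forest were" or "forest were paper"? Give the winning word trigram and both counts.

"forest forest were" (5 vs 3)

"forest forest were": 5 occurrences
"forest were paper": 3 occurrences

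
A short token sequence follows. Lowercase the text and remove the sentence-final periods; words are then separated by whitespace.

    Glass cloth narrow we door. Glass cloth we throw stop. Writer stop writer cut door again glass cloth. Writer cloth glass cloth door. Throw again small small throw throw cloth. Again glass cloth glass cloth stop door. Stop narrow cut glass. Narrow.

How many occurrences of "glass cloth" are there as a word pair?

6

Scanning the 41 overlapping bigram windows for "glass cloth":
  position 1–2: glass cloth
  position 6–7: glass cloth
  position 17–18: glass cloth
  position 21–22: glass cloth
  position 32–33: glass cloth
  position 34–35: glass cloth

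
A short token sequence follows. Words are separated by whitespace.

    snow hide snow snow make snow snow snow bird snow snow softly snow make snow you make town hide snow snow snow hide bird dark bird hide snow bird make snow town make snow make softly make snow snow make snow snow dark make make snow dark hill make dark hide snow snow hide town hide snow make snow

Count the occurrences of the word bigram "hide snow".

5

Scanning the 58 overlapping bigram windows for "hide snow":
  position 2–3: hide snow
  position 19–20: hide snow
  position 27–28: hide snow
  position 51–52: hide snow
  position 56–57: hide snow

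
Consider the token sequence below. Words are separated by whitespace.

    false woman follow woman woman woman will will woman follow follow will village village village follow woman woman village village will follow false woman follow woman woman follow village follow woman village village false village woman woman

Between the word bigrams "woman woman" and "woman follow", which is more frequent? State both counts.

"woman woman": 5 occurrences
"woman follow": 4 occurrences

"woman woman" (5 vs 4)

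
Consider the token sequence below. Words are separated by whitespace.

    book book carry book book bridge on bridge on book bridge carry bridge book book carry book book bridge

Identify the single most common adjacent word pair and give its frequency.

Bigram frequencies (highest first):
  book book: 4
  book bridge: 3
  book carry: 2
  carry book: 2
  bridge on: 2
  on bridge: 1
  … (4 more, each ≤ 1)

"book book", 4 times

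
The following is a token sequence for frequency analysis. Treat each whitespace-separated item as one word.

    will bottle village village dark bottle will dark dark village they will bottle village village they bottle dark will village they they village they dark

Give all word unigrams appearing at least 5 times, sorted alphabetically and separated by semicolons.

dark; they; village

Unigram counts meeting the condition (at least 5 times):
  dark: 5
  they: 5
  village: 7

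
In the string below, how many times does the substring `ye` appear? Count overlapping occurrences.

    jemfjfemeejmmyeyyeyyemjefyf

Sliding a length-2 window over the 27 characters (26 positions):
  position 14–15: ye
  position 17–18: ye
  position 20–21: ye

3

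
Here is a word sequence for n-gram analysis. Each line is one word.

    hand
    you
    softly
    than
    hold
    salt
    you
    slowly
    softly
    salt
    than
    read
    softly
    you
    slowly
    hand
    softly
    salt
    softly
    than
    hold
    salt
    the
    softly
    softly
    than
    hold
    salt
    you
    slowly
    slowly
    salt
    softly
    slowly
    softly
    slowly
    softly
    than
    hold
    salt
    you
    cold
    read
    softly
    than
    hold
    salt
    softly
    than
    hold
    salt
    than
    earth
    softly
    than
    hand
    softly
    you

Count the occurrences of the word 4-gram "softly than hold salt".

6

Scanning the 55 overlapping 4-gram windows for "softly than hold salt":
  position 3–6: softly than hold salt
  position 19–22: softly than hold salt
  position 25–28: softly than hold salt
  position 37–40: softly than hold salt
  position 44–47: softly than hold salt
  position 48–51: softly than hold salt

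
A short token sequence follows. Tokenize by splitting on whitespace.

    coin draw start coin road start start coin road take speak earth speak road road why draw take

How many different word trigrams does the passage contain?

15

18 tokens → 16 trigram windows in total.
Repeated trigrams (each contributes count−1 duplicates):
  start coin road: 2
1 duplicate windows → 16 − 1 = 15 distinct.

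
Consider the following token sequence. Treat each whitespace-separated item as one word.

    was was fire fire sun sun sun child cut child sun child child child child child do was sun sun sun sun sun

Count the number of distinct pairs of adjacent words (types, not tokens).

23 tokens → 22 bigram windows in total.
Repeated bigrams (each contributes count−1 duplicates):
  sun sun: 6
  child child: 4
  sun child: 2
9 duplicate windows → 22 − 9 = 13 distinct.

13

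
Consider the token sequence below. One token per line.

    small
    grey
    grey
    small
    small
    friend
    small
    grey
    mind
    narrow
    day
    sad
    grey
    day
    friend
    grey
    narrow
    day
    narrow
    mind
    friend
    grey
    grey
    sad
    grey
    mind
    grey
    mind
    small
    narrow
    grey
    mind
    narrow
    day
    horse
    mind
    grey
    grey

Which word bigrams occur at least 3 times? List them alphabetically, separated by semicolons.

Bigram counts meeting the condition (at least 3 times):
  grey grey: 3
  grey mind: 4
  narrow day: 3

grey grey; grey mind; narrow day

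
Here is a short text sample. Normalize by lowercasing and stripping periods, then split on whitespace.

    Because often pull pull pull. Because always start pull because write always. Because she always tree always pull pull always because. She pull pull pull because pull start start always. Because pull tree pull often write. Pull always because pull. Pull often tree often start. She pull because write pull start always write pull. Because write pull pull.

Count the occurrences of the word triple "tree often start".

1

Scanning the 56 overlapping trigram windows for "tree often start":
  position 43–45: tree often start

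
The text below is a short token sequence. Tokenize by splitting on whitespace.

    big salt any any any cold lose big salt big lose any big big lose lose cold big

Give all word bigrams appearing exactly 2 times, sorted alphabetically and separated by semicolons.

Bigram counts meeting the condition (exactly 2 times):
  any any: 2
  big lose: 2
  big salt: 2

any any; big lose; big salt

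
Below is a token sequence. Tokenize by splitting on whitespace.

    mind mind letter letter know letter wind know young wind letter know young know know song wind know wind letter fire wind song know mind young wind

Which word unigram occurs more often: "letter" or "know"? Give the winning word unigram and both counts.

"letter": 5 occurrences
"know": 7 occurrences

"know" (7 vs 5)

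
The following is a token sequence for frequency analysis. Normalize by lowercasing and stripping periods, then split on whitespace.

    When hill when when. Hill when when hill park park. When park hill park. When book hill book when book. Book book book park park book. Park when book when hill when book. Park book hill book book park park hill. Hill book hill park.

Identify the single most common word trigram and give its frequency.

Trigram frequencies (highest first):
  when hill when: 3
  hill when when: 2
  when when hill: 2
  park when book: 2
  book hill book: 2
  book book book: 2
  … (28 more, each ≤ 2)

"when hill when", 3 times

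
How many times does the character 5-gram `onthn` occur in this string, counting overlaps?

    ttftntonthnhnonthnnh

Sliding a length-5 window over the 20 characters (16 positions):
  position 7–11: onthn
  position 14–18: onthn

2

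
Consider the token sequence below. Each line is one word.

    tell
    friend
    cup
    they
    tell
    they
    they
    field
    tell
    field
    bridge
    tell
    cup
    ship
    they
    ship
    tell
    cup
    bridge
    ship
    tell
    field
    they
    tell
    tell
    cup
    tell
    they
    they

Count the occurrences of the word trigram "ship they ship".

1

Scanning the 27 overlapping trigram windows for "ship they ship":
  position 14–16: ship they ship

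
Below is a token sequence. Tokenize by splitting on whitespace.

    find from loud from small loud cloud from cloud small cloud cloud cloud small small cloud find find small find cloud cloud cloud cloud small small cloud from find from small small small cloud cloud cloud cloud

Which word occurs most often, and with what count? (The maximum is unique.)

Unigram frequencies (highest first):
  cloud: 15
  small: 10
  find: 5
  from: 5
  loud: 2

"cloud", 15 times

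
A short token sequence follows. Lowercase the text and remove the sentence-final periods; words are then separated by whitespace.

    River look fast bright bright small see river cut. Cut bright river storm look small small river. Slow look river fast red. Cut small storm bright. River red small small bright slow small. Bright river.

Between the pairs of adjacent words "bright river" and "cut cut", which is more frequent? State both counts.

"bright river": 3 occurrences
"cut cut": 1 occurrence

"bright river" (3 vs 1)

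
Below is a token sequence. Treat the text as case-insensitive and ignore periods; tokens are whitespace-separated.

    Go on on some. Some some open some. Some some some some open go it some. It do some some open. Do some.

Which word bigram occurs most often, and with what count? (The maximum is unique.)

"some some", 7 times

Bigram frequencies (highest first):
  some some: 7
  some open: 3
  do some: 2
  go on: 1
  on on: 1
  on some: 1
  … (7 more, each ≤ 1)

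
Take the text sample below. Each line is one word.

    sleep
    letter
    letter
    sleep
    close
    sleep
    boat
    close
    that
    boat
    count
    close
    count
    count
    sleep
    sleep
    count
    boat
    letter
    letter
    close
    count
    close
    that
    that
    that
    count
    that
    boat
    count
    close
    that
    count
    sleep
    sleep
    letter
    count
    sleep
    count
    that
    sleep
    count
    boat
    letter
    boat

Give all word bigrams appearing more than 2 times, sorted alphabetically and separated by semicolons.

close that; count close; count sleep; sleep count

Bigram counts meeting the condition (more than 2 times):
  close that: 3
  count close: 3
  count sleep: 3
  sleep count: 3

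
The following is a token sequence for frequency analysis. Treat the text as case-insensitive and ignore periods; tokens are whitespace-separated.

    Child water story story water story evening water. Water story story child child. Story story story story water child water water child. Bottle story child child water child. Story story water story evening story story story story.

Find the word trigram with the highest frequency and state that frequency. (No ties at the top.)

"story story story", 4 times

Trigram frequencies (highest first):
  story story story: 4
  story story water: 3
  water story story: 2
  story water story: 2
  water story evening: 2
  story child child: 2
  … (19 more, each ≤ 2)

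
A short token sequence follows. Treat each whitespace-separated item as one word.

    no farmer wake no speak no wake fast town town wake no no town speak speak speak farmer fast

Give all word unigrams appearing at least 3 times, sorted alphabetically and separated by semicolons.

no; speak; town; wake

Unigram counts meeting the condition (at least 3 times):
  no: 5
  speak: 4
  town: 3
  wake: 3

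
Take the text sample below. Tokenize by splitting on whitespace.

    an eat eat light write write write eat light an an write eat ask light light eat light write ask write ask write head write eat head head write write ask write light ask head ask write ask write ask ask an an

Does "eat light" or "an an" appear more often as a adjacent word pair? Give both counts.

"eat light": 3 occurrences
"an an": 2 occurrences

"eat light" (3 vs 2)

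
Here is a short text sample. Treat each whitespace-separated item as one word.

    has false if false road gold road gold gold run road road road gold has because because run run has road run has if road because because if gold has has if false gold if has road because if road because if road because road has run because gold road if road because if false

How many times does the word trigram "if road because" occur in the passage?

Scanning the 53 overlapping trigram windows for "if road because":
  position 24–26: if road because
  position 39–41: if road because
  position 42–44: if road because
  position 51–53: if road because

4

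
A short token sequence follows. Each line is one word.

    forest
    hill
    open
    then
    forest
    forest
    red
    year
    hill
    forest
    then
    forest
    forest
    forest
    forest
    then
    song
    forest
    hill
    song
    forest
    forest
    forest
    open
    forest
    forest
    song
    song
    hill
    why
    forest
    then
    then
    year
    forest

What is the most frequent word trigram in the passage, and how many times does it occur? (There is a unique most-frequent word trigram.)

Trigram frequencies (highest first):
  forest forest forest: 3
  then forest forest: 2
  forest hill open: 1
  hill open then: 1
  open then forest: 1
  forest forest red: 1
  … (24 more, each ≤ 1)

"forest forest forest", 3 times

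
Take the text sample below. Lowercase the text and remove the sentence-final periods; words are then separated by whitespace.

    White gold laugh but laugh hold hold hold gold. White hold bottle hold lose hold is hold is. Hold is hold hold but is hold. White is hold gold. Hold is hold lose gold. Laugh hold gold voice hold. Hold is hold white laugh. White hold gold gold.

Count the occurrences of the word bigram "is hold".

7

Scanning the 47 overlapping bigram windows for "is hold":
  position 16–17: is hold
  position 18–19: is hold
  position 20–21: is hold
  position 24–25: is hold
  position 27–28: is hold
  position 31–32: is hold
  position 41–42: is hold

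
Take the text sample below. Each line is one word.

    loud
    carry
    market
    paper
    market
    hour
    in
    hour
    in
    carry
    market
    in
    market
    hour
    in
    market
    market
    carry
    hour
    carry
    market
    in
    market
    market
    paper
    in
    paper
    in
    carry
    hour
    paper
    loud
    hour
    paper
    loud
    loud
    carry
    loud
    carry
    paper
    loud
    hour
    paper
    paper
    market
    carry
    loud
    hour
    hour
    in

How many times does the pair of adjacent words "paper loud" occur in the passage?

Scanning the 49 overlapping bigram windows for "paper loud":
  position 31–32: paper loud
  position 34–35: paper loud
  position 40–41: paper loud

3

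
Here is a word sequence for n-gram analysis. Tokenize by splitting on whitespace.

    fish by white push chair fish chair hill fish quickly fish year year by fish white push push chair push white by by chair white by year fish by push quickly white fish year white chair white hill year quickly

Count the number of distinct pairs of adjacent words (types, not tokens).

40 tokens → 39 bigram windows in total.
Repeated bigrams (each contributes count−1 duplicates):
  chair white: 2
  fish by: 2
  fish year: 2
  push chair: 2
  white by: 2
  white push: 2
6 duplicate windows → 39 − 6 = 33 distinct.

33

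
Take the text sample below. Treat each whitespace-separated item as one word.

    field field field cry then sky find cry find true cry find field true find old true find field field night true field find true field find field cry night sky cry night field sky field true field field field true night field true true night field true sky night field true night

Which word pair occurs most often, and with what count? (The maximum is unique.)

"field true", 6 times

Bigram frequencies (highest first):
  field true: 6
  field field: 5
  night field: 4
  find field: 3
  true field: 3
  true night: 3
  … (22 more, each ≤ 2)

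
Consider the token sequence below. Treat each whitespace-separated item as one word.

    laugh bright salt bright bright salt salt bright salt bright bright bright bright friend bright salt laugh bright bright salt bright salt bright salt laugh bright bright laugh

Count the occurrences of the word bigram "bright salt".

7

Scanning the 27 overlapping bigram windows for "bright salt":
  position 2–3: bright salt
  position 5–6: bright salt
  position 8–9: bright salt
  position 15–16: bright salt
  position 19–20: bright salt
  position 21–22: bright salt
  position 23–24: bright salt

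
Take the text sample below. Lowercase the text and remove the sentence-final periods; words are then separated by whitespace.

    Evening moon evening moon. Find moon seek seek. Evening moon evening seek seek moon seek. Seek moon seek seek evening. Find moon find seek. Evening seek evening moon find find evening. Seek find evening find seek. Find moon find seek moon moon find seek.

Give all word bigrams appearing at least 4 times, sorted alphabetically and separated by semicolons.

evening moon; find seek; moon find; seek evening; seek seek

Bigram counts meeting the condition (at least 4 times):
  evening moon: 4
  find seek: 4
  moon find: 5
  seek evening: 4
  seek seek: 4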